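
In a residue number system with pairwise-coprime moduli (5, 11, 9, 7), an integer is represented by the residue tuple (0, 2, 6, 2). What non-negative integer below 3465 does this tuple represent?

3390

Combine the congruences pairwise.
From x ≡ 0 (mod 5) write x = 0 + 5t. Substituting into x ≡ 2 (mod 11) gives 5t ≡ 2 (mod 11), and since 5⁻¹ ≡ 9 (mod 11), t ≡ 7. Hence x ≡ 0 + 5·7 = 35 (mod 55).
From x ≡ 35 (mod 55) write x = 35 + 55t. Substituting into x ≡ 6 (mod 9) gives 55t ≡ 7 (mod 9), and since 1⁻¹ ≡ 1 (mod 9), t ≡ 7. Hence x ≡ 35 + 55·7 = 420 (mod 495).
From x ≡ 420 (mod 495) write x = 420 + 495t. Substituting into x ≡ 2 (mod 7) gives 495t ≡ 2 (mod 7), and since 5⁻¹ ≡ 3 (mod 7), t ≡ 6. Hence x ≡ 420 + 495·6 = 3390 (mod 3465).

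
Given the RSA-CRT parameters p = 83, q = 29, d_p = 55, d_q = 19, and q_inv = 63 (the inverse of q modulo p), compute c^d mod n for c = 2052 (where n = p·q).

m₁ = c^(d_p) mod p: c ≡ 60 (mod 83), and 60^55 mod 83 = 46.
m₂ = c^(d_q) mod q: c ≡ 22 (mod 29), and 22^19 mod 29 = 13.
h = q_inv·(m₁ − m₂) mod p = 63·(46 − 13) mod 83 = 4.
m = m₂ + h·q = 13 + 4·29 = 129.

129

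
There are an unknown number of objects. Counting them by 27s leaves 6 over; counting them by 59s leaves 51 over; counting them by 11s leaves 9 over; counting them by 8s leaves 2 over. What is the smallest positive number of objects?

91914

The moduli are pairwise coprime; M = 27·59·11·8 = 140184.
M/27 = 5192; 5192 ≡ 8 (mod 27); 8·17 ≡ 1, so inverse 17.
M/59 = 2376; 2376 ≡ 16 (mod 59); 16·48 ≡ 1, so inverse 48.
M/11 = 12744; 12744 ≡ 6 (mod 11); 6·2 ≡ 1, so inverse 2.
M/8 = 17523; 17523 ≡ 3 (mod 8); 3·3 ≡ 1, so inverse 3.
N ≡ 6·5192·17 + 51·2376·48 + 9·12744·2 + 2·17523·3 = 6680562.
6680562 mod 140184 = 91914.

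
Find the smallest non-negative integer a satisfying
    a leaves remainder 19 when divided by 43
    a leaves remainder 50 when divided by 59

1997

Combine the congruences pairwise.
From a ≡ 19 (mod 43) write a = 19 + 43t. Substituting into a ≡ 50 (mod 59) gives 43t ≡ 31 (mod 59), and since 43⁻¹ ≡ 11 (mod 59), t ≡ 46. Hence a ≡ 19 + 43·46 = 1997 (mod 2537).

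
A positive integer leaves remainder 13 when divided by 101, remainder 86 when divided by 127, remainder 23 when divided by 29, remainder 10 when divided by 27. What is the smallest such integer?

7320493

From n ≡ 13 (mod 101) write n = 13 + 101t. Substituting into n ≡ 86 (mod 127) gives 101t ≡ 73 (mod 127), and since 101⁻¹ ≡ 83 (mod 127), t ≡ 90. Hence n ≡ 13 + 101·90 = 9103 (mod 12827).
From n ≡ 9103 (mod 12827) write n = 9103 + 12827t. Substituting into n ≡ 23 (mod 29) gives 12827t ≡ 26 (mod 29), and since 9⁻¹ ≡ 13 (mod 29), t ≡ 19. Hence n ≡ 9103 + 12827·19 = 252816 (mod 371983).
From n ≡ 252816 (mod 371983) write n = 252816 + 371983t. Substituting into n ≡ 10 (mod 27) gives 371983t ≡ 22 (mod 27), and since 4⁻¹ ≡ 7 (mod 27), t ≡ 19. Hence n ≡ 252816 + 371983·19 = 7320493 (mod 10043541).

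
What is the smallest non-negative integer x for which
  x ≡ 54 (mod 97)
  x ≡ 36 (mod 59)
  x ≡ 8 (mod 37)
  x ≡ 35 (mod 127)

14632213

From x ≡ 54 (mod 97) write x = 54 + 97t. Substituting into x ≡ 36 (mod 59) gives 97t ≡ 41 (mod 59), and since 38⁻¹ ≡ 14 (mod 59), t ≡ 43. Hence x ≡ 54 + 97·43 = 4225 (mod 5723).
From x ≡ 4225 (mod 5723) write x = 4225 + 5723t. Substituting into x ≡ 8 (mod 37) gives 5723t ≡ 1 (mod 37), and since 25⁻¹ ≡ 3 (mod 37), t ≡ 3. Hence x ≡ 4225 + 5723·3 = 21394 (mod 211751).
From x ≡ 21394 (mod 211751) write x = 21394 + 211751t. Substituting into x ≡ 35 (mod 127) gives 211751t ≡ 104 (mod 127), and since 42⁻¹ ≡ 124 (mod 127), t ≡ 69. Hence x ≡ 21394 + 211751·69 = 14632213 (mod 26892377).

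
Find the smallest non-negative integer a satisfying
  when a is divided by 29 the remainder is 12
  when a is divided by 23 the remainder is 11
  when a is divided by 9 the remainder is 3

The moduli are pairwise coprime; N = 29·23·9 = 6003.
N/29 = 207; 207 ≡ 4 (mod 29); 4·22 ≡ 1, so inverse 22.
N/23 = 261; 261 ≡ 8 (mod 23); 8·3 ≡ 1, so inverse 3.
N/9 = 667; 667 ≡ 1 (mod 9), inverse 1.
a ≡ 12·207·22 + 11·261·3 + 3·667·1 = 65262.
65262 mod 6003 = 5232.

5232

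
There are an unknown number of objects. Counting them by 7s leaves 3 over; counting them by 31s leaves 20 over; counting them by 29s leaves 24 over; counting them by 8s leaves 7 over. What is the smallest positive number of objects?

35143

The moduli are pairwise coprime; M = 7·31·29·8 = 50344.
M/7 = 7192; 7192 ≡ 3 (mod 7); 3·5 ≡ 1, so inverse 5.
M/31 = 1624; 1624 ≡ 12 (mod 31); 12·13 ≡ 1, so inverse 13.
M/29 = 1736; 1736 ≡ 25 (mod 29); 25·7 ≡ 1, so inverse 7.
M/8 = 6293; 6293 ≡ 5 (mod 8); 5·5 ≡ 1, so inverse 5.
N ≡ 3·7192·5 + 20·1624·13 + 24·1736·7 + 7·6293·5 = 1042023.
1042023 mod 50344 = 35143.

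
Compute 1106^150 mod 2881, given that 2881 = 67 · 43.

1067

Mod 67: 1106 ≡ 34; by Fermat, exponent reduces to 150 mod 66 = 18; 34^18 ≡ 62 (mod 67).
Mod 43: 1106 ≡ 31; by Fermat, exponent reduces to 150 mod 42 = 24; 31^24 ≡ 35 (mod 43).
Combine by CRT: x ≡ 62 (mod 67), x ≡ 35 (mod 43) ⇒ x ≡ 1067 (mod 2881).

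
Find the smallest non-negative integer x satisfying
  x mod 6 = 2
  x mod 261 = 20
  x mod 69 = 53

7850

gcd(6, 261) = 3 and 3 | (20 − 2), so the pair is consistent; merging gives x ≡ 20 (mod 522), where 522 = lcm(6, 261).
gcd(522, 69) = 3 and 3 | (53 − 20), so the pair is consistent; merging gives x ≡ 7850 (mod 12006), where 12006 = lcm(522, 69).
The solution is unique modulo lcm(6, 261, 69) = 12006.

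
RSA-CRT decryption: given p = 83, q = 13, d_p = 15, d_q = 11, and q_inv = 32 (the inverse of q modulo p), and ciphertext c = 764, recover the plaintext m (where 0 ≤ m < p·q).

784

m₁ = c^(d_p) mod p: c ≡ 17 (mod 83), and 17^15 mod 83 = 37.
m₂ = c^(d_q) mod q: c ≡ 10 (mod 13), and 10^11 mod 13 = 4.
h = q_inv·(m₁ − m₂) mod p = 32·(37 − 4) mod 83 = 60.
m = m₂ + h·q = 4 + 60·13 = 784.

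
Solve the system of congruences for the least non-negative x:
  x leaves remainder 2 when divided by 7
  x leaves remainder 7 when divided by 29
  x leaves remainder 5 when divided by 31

From x ≡ 2 (mod 7) write x = 2 + 7t. Substituting into x ≡ 7 (mod 29) gives 7t ≡ 5 (mod 29), and since 7⁻¹ ≡ 25 (mod 29), t ≡ 9. Hence x ≡ 2 + 7·9 = 65 (mod 203).
From x ≡ 65 (mod 203) write x = 65 + 203t. Substituting into x ≡ 5 (mod 31) gives 203t ≡ 2 (mod 31), and since 17⁻¹ ≡ 11 (mod 31), t ≡ 22. Hence x ≡ 65 + 203·22 = 4531 (mod 6293).

4531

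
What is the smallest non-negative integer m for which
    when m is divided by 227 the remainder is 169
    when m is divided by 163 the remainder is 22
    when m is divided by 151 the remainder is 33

2303538

From m ≡ 169 (mod 227) write m = 169 + 227t. Substituting into m ≡ 22 (mod 163) gives 227t ≡ 16 (mod 163), and since 64⁻¹ ≡ 135 (mod 163), t ≡ 41. Hence m ≡ 169 + 227·41 = 9476 (mod 37001).
From m ≡ 9476 (mod 37001) write m = 9476 + 37001t. Substituting into m ≡ 33 (mod 151) gives 37001t ≡ 70 (mod 151), and since 6⁻¹ ≡ 126 (mod 151), t ≡ 62. Hence m ≡ 9476 + 37001·62 = 2303538 (mod 5587151).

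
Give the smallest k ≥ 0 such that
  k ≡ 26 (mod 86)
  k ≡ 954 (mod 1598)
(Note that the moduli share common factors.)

34512

gcd(86, 1598) = 2 and 2 | (954 − 26), so the pair is consistent; merging gives k ≡ 34512 (mod 68714), where 68714 = lcm(86, 1598).
The solution is unique modulo lcm(86, 1598) = 68714.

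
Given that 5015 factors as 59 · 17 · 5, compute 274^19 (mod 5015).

Mod 59: 274 ≡ 38; 38^19 ≡ 13 (mod 59).
Mod 17: 274 ≡ 2; by Fermat, exponent reduces to 19 mod 16 = 3; 2^3 ≡ 8 (mod 17).
Mod 5: 274 ≡ 4; by Fermat, exponent reduces to 19 mod 4 = 3; 4^3 ≡ 4 (mod 5).
Combine by CRT: x ≡ 13 (mod 59), x ≡ 8 (mod 17), x ≡ 4 (mod 5) ⇒ x ≡ 2609 (mod 5015).

2609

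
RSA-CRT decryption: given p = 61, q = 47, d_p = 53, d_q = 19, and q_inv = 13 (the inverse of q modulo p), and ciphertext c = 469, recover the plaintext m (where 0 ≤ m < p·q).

1174

m₁ = c^(d_p) mod p: c ≡ 42 (mod 61), and 42^53 mod 61 = 15.
m₂ = c^(d_q) mod q: c ≡ 46 (mod 47), and 46^19 mod 47 = 46.
h = q_inv·(m₁ − m₂) mod p = 13·(15 − 46) mod 61 = 24.
m = m₂ + h·q = 46 + 24·47 = 1174.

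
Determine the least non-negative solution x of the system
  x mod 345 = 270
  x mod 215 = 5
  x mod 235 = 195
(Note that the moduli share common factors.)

457740

gcd(345, 215) = 5 and 5 | (5 − 270), so the pair is consistent; merging gives x ≡ 12690 (mod 14835), where 14835 = lcm(345, 215).
gcd(14835, 235) = 5 and 5 | (195 − 12690), so the pair is consistent; merging gives x ≡ 457740 (mod 697245), where 697245 = lcm(14835, 235).
The solution is unique modulo lcm(345, 215, 235) = 697245.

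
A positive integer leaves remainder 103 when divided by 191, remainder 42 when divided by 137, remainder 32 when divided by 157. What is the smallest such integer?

1473477

Combine the congruences pairwise.
From x ≡ 103 (mod 191) write x = 103 + 191t. Substituting into x ≡ 42 (mod 137) gives 191t ≡ 76 (mod 137), and since 54⁻¹ ≡ 33 (mod 137), t ≡ 42. Hence x ≡ 103 + 191·42 = 8125 (mod 26167).
From x ≡ 8125 (mod 26167) write x = 8125 + 26167t. Substituting into x ≡ 32 (mod 157) gives 26167t ≡ 71 (mod 157), and since 105⁻¹ ≡ 3 (mod 157), t ≡ 56. Hence x ≡ 8125 + 26167·56 = 1473477 (mod 4108219).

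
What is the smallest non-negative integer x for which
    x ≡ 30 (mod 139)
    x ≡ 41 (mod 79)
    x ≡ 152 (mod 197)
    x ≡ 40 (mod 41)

697532

The moduli are pairwise coprime; N = 139·79·197·41 = 88693537.
N/139 = 638083; 638083 ≡ 73 (mod 139); 73·40 ≡ 1, so inverse 40.
N/79 = 1122703; 1122703 ≡ 34 (mod 79); 34·7 ≡ 1, so inverse 7.
N/197 = 450221; 450221 ≡ 76 (mod 197); 76·70 ≡ 1, so inverse 70.
N/41 = 2163257; 2163257 ≡ 15 (mod 41); 15·11 ≡ 1, so inverse 11.
x ≡ 30·638083·40 + 41·1122703·7 + 152·450221·70 + 40·2163257·11 = 6830099881.
6830099881 mod 88693537 = 697532.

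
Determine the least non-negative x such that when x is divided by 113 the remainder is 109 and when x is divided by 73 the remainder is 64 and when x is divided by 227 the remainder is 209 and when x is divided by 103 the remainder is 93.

99888154

From x ≡ 109 (mod 113) write x = 109 + 113t. Substituting into x ≡ 64 (mod 73) gives 113t ≡ 28 (mod 73), and since 40⁻¹ ≡ 42 (mod 73), t ≡ 8. Hence x ≡ 109 + 113·8 = 1013 (mod 8249).
From x ≡ 1013 (mod 8249) write x = 1013 + 8249t. Substituting into x ≡ 209 (mod 227) gives 8249t ≡ 104 (mod 227), and since 77⁻¹ ≡ 171 (mod 227), t ≡ 78. Hence x ≡ 1013 + 8249·78 = 644435 (mod 1872523).
From x ≡ 644435 (mod 1872523) write x = 644435 + 1872523t. Substituting into x ≡ 93 (mod 103) gives 1872523t ≡ 26 (mod 103), and since 86⁻¹ ≡ 6 (mod 103), t ≡ 53. Hence x ≡ 644435 + 1872523·53 = 99888154 (mod 192869869).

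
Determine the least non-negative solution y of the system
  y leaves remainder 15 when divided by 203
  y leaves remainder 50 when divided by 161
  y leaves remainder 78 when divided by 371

gcd(203, 161) = 7 and 7 | (50 − 15), so the pair is consistent; merging gives y ≡ 4075 (mod 4669), where 4669 = lcm(203, 161).
gcd(4669, 371) = 7 and 7 | (78 − 4075), so the pair is consistent; merging gives y ≡ 181497 (mod 247457), where 247457 = lcm(4669, 371).
The solution is unique modulo lcm(203, 161, 371) = 247457.

181497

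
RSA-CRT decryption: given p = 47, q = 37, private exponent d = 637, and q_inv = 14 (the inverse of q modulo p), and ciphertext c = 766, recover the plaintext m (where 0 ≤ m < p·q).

1506

d_p = d mod (p−1) = 637 mod 46 = 39; d_q = d mod (q−1) = 25.
m₁ = c^(d_p) mod p: c ≡ 14 (mod 47), and 14^39 mod 47 = 2.
m₂ = c^(d_q) mod q: c ≡ 26 (mod 37), and 26^25 mod 37 = 26.
h = q_inv·(m₁ − m₂) mod p = 14·(2 − 26) mod 47 = 40.
m = m₂ + h·q = 26 + 40·37 = 1506.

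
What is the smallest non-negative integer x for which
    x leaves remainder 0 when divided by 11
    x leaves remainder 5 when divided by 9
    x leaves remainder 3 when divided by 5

473

From x ≡ 0 (mod 11) write x = 0 + 11t. Substituting into x ≡ 5 (mod 9) gives 11t ≡ 5 (mod 9), and since 2⁻¹ ≡ 5 (mod 9), t ≡ 7. Hence x ≡ 0 + 11·7 = 77 (mod 99).
From x ≡ 77 (mod 99) write x = 77 + 99t. Substituting into x ≡ 3 (mod 5) gives 99t ≡ 1 (mod 5), and since 4⁻¹ ≡ 4 (mod 5), t ≡ 4. Hence x ≡ 77 + 99·4 = 473 (mod 495).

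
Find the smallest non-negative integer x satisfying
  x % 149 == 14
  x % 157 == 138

From x ≡ 14 (mod 149) write x = 14 + 149t. Substituting into x ≡ 138 (mod 157) gives 149t ≡ 124 (mod 157), and since 149⁻¹ ≡ 98 (mod 157), t ≡ 63. Hence x ≡ 14 + 149·63 = 9401 (mod 23393).

9401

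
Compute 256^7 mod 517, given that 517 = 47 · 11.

460

Mod 47: 256 ≡ 21; 21^7 ≡ 37 (mod 47).
Mod 11: 256 ≡ 3; 3^7 ≡ 9 (mod 11).
Combine by CRT: x ≡ 37 (mod 47), x ≡ 9 (mod 11) ⇒ x ≡ 460 (mod 517).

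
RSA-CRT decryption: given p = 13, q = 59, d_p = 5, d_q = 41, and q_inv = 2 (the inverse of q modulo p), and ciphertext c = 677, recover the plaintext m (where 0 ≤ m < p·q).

79

m₁ = c^(d_p) mod p: c ≡ 1 (mod 13), and 1^5 mod 13 = 1.
m₂ = c^(d_q) mod q: c ≡ 28 (mod 59), and 28^41 mod 59 = 20.
h = q_inv·(m₁ − m₂) mod p = 2·(1 − 20) mod 13 = 1.
m = m₂ + h·q = 20 + 1·59 = 79.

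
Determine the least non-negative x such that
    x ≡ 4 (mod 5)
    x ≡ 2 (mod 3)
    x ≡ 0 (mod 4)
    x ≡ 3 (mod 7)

The moduli are pairwise coprime; N = 5·3·4·7 = 420.
N/5 = 84; 84 ≡ 4 (mod 5); 4·4 ≡ 1, so inverse 4.
N/3 = 140; 140 ≡ 2 (mod 3); 2·2 ≡ 1, so inverse 2.
N/4 = 105; 105 ≡ 1 (mod 4), inverse 1.
N/7 = 60; 60 ≡ 4 (mod 7); 4·2 ≡ 1, so inverse 2.
x ≡ 4·84·4 + 2·140·2 + 0·105·1 + 3·60·2 = 2264.
2264 mod 420 = 164.

164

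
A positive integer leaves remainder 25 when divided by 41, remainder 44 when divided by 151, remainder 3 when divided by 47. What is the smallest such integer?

From m ≡ 25 (mod 41) write m = 25 + 41t. Substituting into m ≡ 44 (mod 151) gives 41t ≡ 19 (mod 151), and since 41⁻¹ ≡ 70 (mod 151), t ≡ 122. Hence m ≡ 25 + 41·122 = 5027 (mod 6191).
From m ≡ 5027 (mod 6191) write m = 5027 + 6191t. Substituting into m ≡ 3 (mod 47) gives 6191t ≡ 5 (mod 47), and since 34⁻¹ ≡ 18 (mod 47), t ≡ 43. Hence m ≡ 5027 + 6191·43 = 271240 (mod 290977).

271240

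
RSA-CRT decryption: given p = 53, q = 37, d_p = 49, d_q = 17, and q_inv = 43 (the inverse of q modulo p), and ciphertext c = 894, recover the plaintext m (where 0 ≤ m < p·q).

m₁ = c^(d_p) mod p: c ≡ 46 (mod 53), and 46^49 mod 53 = 36.
m₂ = c^(d_q) mod q: c ≡ 6 (mod 37), and 6^17 mod 37 = 6.
h = q_inv·(m₁ − m₂) mod p = 43·(36 − 6) mod 53 = 18.
m = m₂ + h·q = 6 + 18·37 = 672.

672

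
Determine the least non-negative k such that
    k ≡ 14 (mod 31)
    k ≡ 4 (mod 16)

324

From k ≡ 14 (mod 31) write k = 14 + 31t. Substituting into k ≡ 4 (mod 16) gives 31t ≡ 6 (mod 16), and since 15⁻¹ ≡ 15 (mod 16), t ≡ 10. Hence k ≡ 14 + 31·10 = 324 (mod 496).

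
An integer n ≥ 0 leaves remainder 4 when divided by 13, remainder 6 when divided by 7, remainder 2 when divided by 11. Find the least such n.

706

The moduli are pairwise coprime; M = 13·7·11 = 1001.
M/13 = 77; 77 ≡ 12 (mod 13); 12·12 ≡ 1, so inverse 12.
M/7 = 143; 143 ≡ 3 (mod 7); 3·5 ≡ 1, so inverse 5.
M/11 = 91; 91 ≡ 3 (mod 11); 3·4 ≡ 1, so inverse 4.
n ≡ 4·77·12 + 6·143·5 + 2·91·4 = 8714.
8714 mod 1001 = 706.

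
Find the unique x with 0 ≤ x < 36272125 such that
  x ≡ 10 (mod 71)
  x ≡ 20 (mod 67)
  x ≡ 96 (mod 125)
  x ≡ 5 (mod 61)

The moduli are pairwise coprime; N = 71·67·125·61 = 36272125.
N/71 = 510875; 510875 ≡ 30 (mod 71); 30·45 ≡ 1, so inverse 45.
N/67 = 541375; 541375 ≡ 15 (mod 67); 15·9 ≡ 1, so inverse 9.
N/125 = 290177; 290177 ≡ 52 (mod 125); 52·113 ≡ 1, so inverse 113.
N/61 = 594625; 594625 ≡ 58 (mod 61); 58·20 ≡ 1, so inverse 20.
x ≡ 10·510875·45 + 20·541375·9 + 96·290177·113 + 5·594625·20 = 3534643846.
3534643846 mod 36272125 = 16247721.

16247721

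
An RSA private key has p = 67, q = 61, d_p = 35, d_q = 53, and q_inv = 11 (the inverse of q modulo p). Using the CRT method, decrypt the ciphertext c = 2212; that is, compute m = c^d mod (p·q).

3351

m₁ = c^(d_p) mod p: c ≡ 1 (mod 67), and 1^35 mod 67 = 1.
m₂ = c^(d_q) mod q: c ≡ 16 (mod 61), and 16^53 mod 61 = 57.
h = q_inv·(m₁ − m₂) mod p = 11·(1 − 57) mod 67 = 54.
m = m₂ + h·q = 57 + 54·61 = 3351.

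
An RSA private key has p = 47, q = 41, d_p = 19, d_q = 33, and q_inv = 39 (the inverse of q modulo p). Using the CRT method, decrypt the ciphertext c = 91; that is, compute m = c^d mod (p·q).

1157

m₁ = c^(d_p) mod p: c ≡ 44 (mod 47), and 44^19 mod 47 = 29.
m₂ = c^(d_q) mod q: c ≡ 9 (mod 41), and 9^33 mod 41 = 9.
h = q_inv·(m₁ − m₂) mod p = 39·(29 − 9) mod 47 = 28.
m = m₂ + h·q = 9 + 28·41 = 1157.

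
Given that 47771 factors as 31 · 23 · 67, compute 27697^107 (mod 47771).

Mod 31: 27697 ≡ 14; by Fermat, exponent reduces to 107 mod 30 = 17; 14^17 ≡ 10 (mod 31).
Mod 23: 27697 ≡ 5; by Fermat, exponent reduces to 107 mod 22 = 19; 5^19 ≡ 7 (mod 23).
Mod 67: 27697 ≡ 26; by Fermat, exponent reduces to 107 mod 66 = 41; 26^41 ≡ 23 (mod 67).
Combine by CRT: x ≡ 10 (mod 31), x ≡ 7 (mod 23), x ≡ 23 (mod 67) ⇒ x ≡ 46789 (mod 47771).

46789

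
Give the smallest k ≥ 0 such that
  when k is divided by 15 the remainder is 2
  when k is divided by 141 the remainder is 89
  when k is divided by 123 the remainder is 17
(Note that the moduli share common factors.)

11087

gcd(15, 141) = 3 and 3 | (89 − 2), so the pair is consistent; merging gives k ≡ 512 (mod 705), where 705 = lcm(15, 141).
gcd(705, 123) = 3 and 3 | (17 − 512), so the pair is consistent; merging gives k ≡ 11087 (mod 28905), where 28905 = lcm(705, 123).
The solution is unique modulo lcm(15, 141, 123) = 28905.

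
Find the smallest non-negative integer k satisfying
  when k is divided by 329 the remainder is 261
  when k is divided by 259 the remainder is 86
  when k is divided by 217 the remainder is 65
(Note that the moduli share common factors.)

236812

Combine the congruences pairwise.
gcd(329, 259) = 7 and 7 | (86 − 261), so the pair is consistent; merging gives k ≡ 5525 (mod 12173), where 12173 = lcm(329, 259).
gcd(12173, 217) = 7 and 7 | (65 − 5525), so the pair is consistent; merging gives k ≡ 236812 (mod 377363), where 377363 = lcm(12173, 217).
The solution is unique modulo lcm(329, 259, 217) = 377363.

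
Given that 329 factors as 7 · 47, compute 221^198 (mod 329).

Mod 7: 221 ≡ 4; since 6 | 198, by Fermat 4^198 ≡ 1 (mod 7).
Mod 47: 221 ≡ 33; by Fermat, exponent reduces to 198 mod 46 = 14; 33^14 ≡ 12 (mod 47).
Combine by CRT: x ≡ 1 (mod 7), x ≡ 12 (mod 47) ⇒ x ≡ 106 (mod 329).

106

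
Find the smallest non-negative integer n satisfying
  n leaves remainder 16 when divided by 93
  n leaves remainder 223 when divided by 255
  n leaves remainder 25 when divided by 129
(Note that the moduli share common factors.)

38983

gcd(93, 255) = 3 and 3 | (223 − 16), so the pair is consistent; merging gives n ≡ 7363 (mod 7905), where 7905 = lcm(93, 255).
gcd(7905, 129) = 3 and 3 | (25 − 7363), so the pair is consistent; merging gives n ≡ 38983 (mod 339915), where 339915 = lcm(7905, 129).
The solution is unique modulo lcm(93, 255, 129) = 339915.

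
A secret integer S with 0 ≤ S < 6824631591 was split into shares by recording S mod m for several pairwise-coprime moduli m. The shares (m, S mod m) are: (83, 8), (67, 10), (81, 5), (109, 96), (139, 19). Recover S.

From S ≡ 8 (mod 83) write S = 8 + 83t. Substituting into S ≡ 10 (mod 67) gives 83t ≡ 2 (mod 67), and since 16⁻¹ ≡ 21 (mod 67), t ≡ 42. Hence S ≡ 8 + 83·42 = 3494 (mod 5561).
From S ≡ 3494 (mod 5561) write S = 3494 + 5561t. Substituting into S ≡ 5 (mod 81) gives 5561t ≡ 75 (mod 81), and since 53⁻¹ ≡ 26 (mod 81), t ≡ 6. Hence S ≡ 3494 + 5561·6 = 36860 (mod 450441).
From S ≡ 36860 (mod 450441) write S = 36860 + 450441t. Substituting into S ≡ 96 (mod 109) gives 450441t ≡ 78 (mod 109), and since 53⁻¹ ≡ 72 (mod 109), t ≡ 57. Hence S ≡ 36860 + 450441·57 = 25711997 (mod 49098069).
From S ≡ 25711997 (mod 49098069) write S = 25711997 + 49098069t. Substituting into S ≡ 19 (mod 139) gives 49098069t ≡ 103 (mod 139), and since 72⁻¹ ≡ 56 (mod 139), t ≡ 69. Hence S ≡ 25711997 + 49098069·69 = 3413478758 (mod 6824631591).

3413478758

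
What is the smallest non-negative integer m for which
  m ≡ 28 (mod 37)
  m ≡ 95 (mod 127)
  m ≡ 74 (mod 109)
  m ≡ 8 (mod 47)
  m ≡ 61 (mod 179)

2409127230

The moduli are pairwise coprime; N = 37·127·109·47·179 = 4309062883.
N/37 = 116461159; 116461159 ≡ 33 (mod 37); 33·9 ≡ 1, so inverse 9.
N/127 = 33929629; 33929629 ≡ 55 (mod 127); 55·97 ≡ 1, so inverse 97.
N/109 = 39532687; 39532687 ≡ 22 (mod 109); 22·5 ≡ 1, so inverse 5.
N/47 = 91682189; 91682189 ≡ 41 (mod 47); 41·39 ≡ 1, so inverse 39.
N/179 = 24072977; 24072977 ≡ 162 (mod 179); 162·21 ≡ 1, so inverse 21.
m ≡ 28·116461159·9 + 95·33929629·97 + 74·39532687·5 + 8·91682189·39 + 61·24072977·21 = 416079163998.
416079163998 mod 4309062883 = 2409127230.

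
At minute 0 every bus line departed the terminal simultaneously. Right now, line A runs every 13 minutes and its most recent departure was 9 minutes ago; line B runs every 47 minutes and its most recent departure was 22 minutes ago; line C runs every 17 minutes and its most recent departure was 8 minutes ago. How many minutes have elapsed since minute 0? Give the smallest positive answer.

8576

The moduli are pairwise coprime; N = 13·47·17 = 10387.
N/13 = 799; 799 ≡ 6 (mod 13); 6·11 ≡ 1, so inverse 11.
N/47 = 221; 221 ≡ 33 (mod 47); 33·10 ≡ 1, so inverse 10.
N/17 = 611; 611 ≡ 16 (mod 17); 16·16 ≡ 1, so inverse 16.
t ≡ 9·799·11 + 22·221·10 + 8·611·16 = 205929.
205929 mod 10387 = 8576.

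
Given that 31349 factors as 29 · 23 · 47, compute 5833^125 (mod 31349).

29457

Mod 29: 5833 ≡ 4; by Fermat, exponent reduces to 125 mod 28 = 13; 4^13 ≡ 22 (mod 29).
Mod 23: 5833 ≡ 14; by Fermat, exponent reduces to 125 mod 22 = 15; 14^15 ≡ 17 (mod 23).
Mod 47: 5833 ≡ 5; by Fermat, exponent reduces to 125 mod 46 = 33; 5^33 ≡ 35 (mod 47).
Combine by CRT: x ≡ 22 (mod 29), x ≡ 17 (mod 23), x ≡ 35 (mod 47) ⇒ x ≡ 29457 (mod 31349).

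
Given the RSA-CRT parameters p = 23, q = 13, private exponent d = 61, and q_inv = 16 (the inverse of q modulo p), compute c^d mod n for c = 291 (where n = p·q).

148

d_p = d mod (p−1) = 61 mod 22 = 17; d_q = d mod (q−1) = 1.
m₁ = c^(d_p) mod p: c ≡ 15 (mod 23), and 15^17 mod 23 = 10.
m₂ = c^(d_q) mod q: c ≡ 5 (mod 13), and 5^1 mod 13 = 5.
h = q_inv·(m₁ − m₂) mod p = 16·(10 − 5) mod 23 = 11.
m = m₂ + h·q = 5 + 11·13 = 148.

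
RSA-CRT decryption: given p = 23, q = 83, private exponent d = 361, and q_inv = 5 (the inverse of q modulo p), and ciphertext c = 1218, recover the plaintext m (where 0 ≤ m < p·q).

d_p = d mod (p−1) = 361 mod 22 = 9; d_q = d mod (q−1) = 33.
m₁ = c^(d_p) mod p: c ≡ 22 (mod 23), and 22^9 mod 23 = 22.
m₂ = c^(d_q) mod q: c ≡ 56 (mod 83), and 56^33 mod 83 = 35.
h = q_inv·(m₁ − m₂) mod p = 5·(22 − 35) mod 23 = 4.
m = m₂ + h·q = 35 + 4·83 = 367.

367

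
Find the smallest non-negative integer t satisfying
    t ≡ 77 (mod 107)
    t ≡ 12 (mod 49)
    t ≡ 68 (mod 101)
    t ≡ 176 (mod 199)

2901596

From t ≡ 77 (mod 107) write t = 77 + 107s. Substituting into t ≡ 12 (mod 49) gives 107s ≡ 33 (mod 49), and since 9⁻¹ ≡ 11 (mod 49), s ≡ 20. Hence t ≡ 77 + 107·20 = 2217 (mod 5243).
From t ≡ 2217 (mod 5243) write t = 2217 + 5243s. Substituting into t ≡ 68 (mod 101) gives 5243s ≡ 73 (mod 101), and since 92⁻¹ ≡ 56 (mod 101), s ≡ 48. Hence t ≡ 2217 + 5243·48 = 253881 (mod 529543).
From t ≡ 253881 (mod 529543) write t = 253881 + 529543s. Substituting into t ≡ 176 (mod 199) gives 529543s ≡ 20 (mod 199), and since 4⁻¹ ≡ 50 (mod 199), s ≡ 5. Hence t ≡ 253881 + 529543·5 = 2901596 (mod 105379057).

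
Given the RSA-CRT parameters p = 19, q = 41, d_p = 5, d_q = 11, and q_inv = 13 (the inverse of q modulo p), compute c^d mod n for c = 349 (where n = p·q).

m₁ = c^(d_p) mod p: c ≡ 7 (mod 19), and 7^5 mod 19 = 11.
m₂ = c^(d_q) mod q: c ≡ 21 (mod 41), and 21^11 mod 41 = 20.
h = q_inv·(m₁ − m₂) mod p = 13·(11 − 20) mod 19 = 16.
m = m₂ + h·q = 20 + 16·41 = 676.

676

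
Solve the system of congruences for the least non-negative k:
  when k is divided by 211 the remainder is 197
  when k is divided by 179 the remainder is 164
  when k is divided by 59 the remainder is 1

2071373

From k ≡ 197 (mod 211) write k = 197 + 211t. Substituting into k ≡ 164 (mod 179) gives 211t ≡ 146 (mod 179), and since 32⁻¹ ≡ 28 (mod 179), t ≡ 150. Hence k ≡ 197 + 211·150 = 31847 (mod 37769).
From k ≡ 31847 (mod 37769) write k = 31847 + 37769t. Substituting into k ≡ 1 (mod 59) gives 37769t ≡ 14 (mod 59), and since 9⁻¹ ≡ 46 (mod 59), t ≡ 54. Hence k ≡ 31847 + 37769·54 = 2071373 (mod 2228371).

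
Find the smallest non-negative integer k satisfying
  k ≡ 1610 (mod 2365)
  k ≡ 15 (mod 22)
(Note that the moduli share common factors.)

3975

gcd(2365, 22) = 11 and 11 | (15 − 1610), so the pair is consistent; merging gives k ≡ 3975 (mod 4730), where 4730 = lcm(2365, 22).
The solution is unique modulo lcm(2365, 22) = 4730.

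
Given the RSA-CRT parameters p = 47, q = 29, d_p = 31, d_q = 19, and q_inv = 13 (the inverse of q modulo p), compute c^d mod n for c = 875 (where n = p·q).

m₁ = c^(d_p) mod p: c ≡ 29 (mod 47), and 29^31 mod 47 = 33.
m₂ = c^(d_q) mod q: c ≡ 5 (mod 29), and 5^19 mod 29 = 22.
h = q_inv·(m₁ − m₂) mod p = 13·(33 − 22) mod 47 = 2.
m = m₂ + h·q = 22 + 2·29 = 80.

80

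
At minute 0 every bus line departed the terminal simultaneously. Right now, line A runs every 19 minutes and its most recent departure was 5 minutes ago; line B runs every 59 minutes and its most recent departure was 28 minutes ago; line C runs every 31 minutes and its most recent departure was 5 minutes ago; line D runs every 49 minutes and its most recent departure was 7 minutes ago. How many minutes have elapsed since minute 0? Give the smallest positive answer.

The moduli are pairwise coprime; N = 19·59·31·49 = 1702799.
N/19 = 89621; 89621 ≡ 17 (mod 19); 17·9 ≡ 1, so inverse 9.
N/59 = 28861; 28861 ≡ 10 (mod 59); 10·6 ≡ 1, so inverse 6.
N/31 = 54929; 54929 ≡ 28 (mod 31); 28·10 ≡ 1, so inverse 10.
N/49 = 34751; 34751 ≡ 10 (mod 49); 10·5 ≡ 1, so inverse 5.
t ≡ 5·89621·9 + 28·28861·6 + 5·54929·10 + 7·34751·5 = 12844328.
12844328 mod 1702799 = 924735.

924735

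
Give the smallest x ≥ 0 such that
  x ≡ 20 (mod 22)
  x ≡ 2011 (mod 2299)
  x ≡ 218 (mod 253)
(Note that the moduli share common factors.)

gcd(22, 2299) = 11 and 11 | (2011 − 20), so the pair is consistent; merging gives x ≡ 4310 (mod 4598), where 4598 = lcm(22, 2299).
gcd(4598, 253) = 11 and 11 | (218 − 4310), so the pair is consistent; merging gives x ≡ 105466 (mod 105754), where 105754 = lcm(4598, 253).
The solution is unique modulo lcm(22, 2299, 253) = 105754.

105466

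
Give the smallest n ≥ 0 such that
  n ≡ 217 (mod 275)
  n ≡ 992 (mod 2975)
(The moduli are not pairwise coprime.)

Combine the congruences pairwise.
gcd(275, 2975) = 25 and 25 | (992 − 217), so the pair is consistent; merging gives n ≡ 30742 (mod 32725), where 32725 = lcm(275, 2975).
The solution is unique modulo lcm(275, 2975) = 32725.

30742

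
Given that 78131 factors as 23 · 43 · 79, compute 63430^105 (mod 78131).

Mod 23: 63430 ≡ 19; by Fermat, exponent reduces to 105 mod 22 = 17; 19^17 ≡ 21 (mod 23).
Mod 43: 63430 ≡ 5; by Fermat, exponent reduces to 105 mod 42 = 21; 5^21 ≡ 42 (mod 43).
Mod 79: 63430 ≡ 72; by Fermat, exponent reduces to 105 mod 78 = 27; 72^27 ≡ 10 (mod 79).
Combine by CRT: x ≡ 21 (mod 23), x ≡ 42 (mod 43), x ≡ 10 (mod 79) ⇒ x ≡ 15178 (mod 78131).

15178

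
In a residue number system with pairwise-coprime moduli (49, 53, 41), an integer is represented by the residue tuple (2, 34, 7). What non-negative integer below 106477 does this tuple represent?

4804

From x ≡ 2 (mod 49) write x = 2 + 49t. Substituting into x ≡ 34 (mod 53) gives 49t ≡ 32 (mod 53), and since 49⁻¹ ≡ 13 (mod 53), t ≡ 45. Hence x ≡ 2 + 49·45 = 2207 (mod 2597).
From x ≡ 2207 (mod 2597) write x = 2207 + 2597t. Substituting into x ≡ 7 (mod 41) gives 2597t ≡ 14 (mod 41), and since 14⁻¹ ≡ 3 (mod 41), t ≡ 1. Hence x ≡ 2207 + 2597·1 = 4804 (mod 106477).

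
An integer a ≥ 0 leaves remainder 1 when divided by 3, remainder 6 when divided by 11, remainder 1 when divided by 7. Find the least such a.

The moduli are pairwise coprime; N = 3·11·7 = 231.
N/3 = 77; 77 ≡ 2 (mod 3); 2·2 ≡ 1, so inverse 2.
N/11 = 21; 21 ≡ 10 (mod 11); 10·10 ≡ 1, so inverse 10.
N/7 = 33; 33 ≡ 5 (mod 7); 5·3 ≡ 1, so inverse 3.
a ≡ 1·77·2 + 6·21·10 + 1·33·3 = 1513.
1513 mod 231 = 127.

127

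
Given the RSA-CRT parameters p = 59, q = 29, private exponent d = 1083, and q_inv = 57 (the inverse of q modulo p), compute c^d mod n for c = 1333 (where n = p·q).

d_p = d mod (p−1) = 1083 mod 58 = 39; d_q = d mod (q−1) = 19.
m₁ = c^(d_p) mod p: c ≡ 35 (mod 59), and 35^39 mod 59 = 20.
m₂ = c^(d_q) mod q: c ≡ 28 (mod 29), and 28^19 mod 29 = 28.
h = q_inv·(m₁ − m₂) mod p = 57·(20 − 28) mod 59 = 16.
m = m₂ + h·q = 28 + 16·29 = 492.

492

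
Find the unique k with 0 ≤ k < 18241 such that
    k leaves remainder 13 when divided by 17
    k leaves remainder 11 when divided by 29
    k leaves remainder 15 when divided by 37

Combine the congruences pairwise.
From k ≡ 13 (mod 17) write k = 13 + 17t. Substituting into k ≡ 11 (mod 29) gives 17t ≡ 27 (mod 29), and since 17⁻¹ ≡ 12 (mod 29), t ≡ 5. Hence k ≡ 13 + 17·5 = 98 (mod 493).
From k ≡ 98 (mod 493) write k = 98 + 493t. Substituting into k ≡ 15 (mod 37) gives 493t ≡ 28 (mod 37), and since 12⁻¹ ≡ 34 (mod 37), t ≡ 27. Hence k ≡ 98 + 493·27 = 13409 (mod 18241).

13409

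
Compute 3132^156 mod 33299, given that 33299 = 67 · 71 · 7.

Mod 67: 3132 ≡ 50; by Fermat, exponent reduces to 156 mod 66 = 24; 50^24 ≡ 40 (mod 67).
Mod 71: 3132 ≡ 8; by Fermat, exponent reduces to 156 mod 70 = 16; 8^16 ≡ 27 (mod 71).
Mod 7: 3132 ≡ 3; since 6 | 156, by Fermat 3^156 ≡ 1 (mod 7).
Combine by CRT: x ≡ 40 (mod 67), x ≡ 27 (mod 71), x ≡ 1 (mod 7) ⇒ x ≡ 29989 (mod 33299).

29989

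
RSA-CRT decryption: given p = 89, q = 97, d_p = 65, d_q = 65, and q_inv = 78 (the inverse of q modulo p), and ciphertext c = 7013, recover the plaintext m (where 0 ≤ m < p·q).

m₁ = c^(d_p) mod p: c ≡ 71 (mod 89), and 71^65 mod 89 = 5.
m₂ = c^(d_q) mod q: c ≡ 29 (mod 97), and 29^65 mod 97 = 23.
h = q_inv·(m₁ − m₂) mod p = 78·(5 − 23) mod 89 = 20.
m = m₂ + h·q = 23 + 20·97 = 1963.

1963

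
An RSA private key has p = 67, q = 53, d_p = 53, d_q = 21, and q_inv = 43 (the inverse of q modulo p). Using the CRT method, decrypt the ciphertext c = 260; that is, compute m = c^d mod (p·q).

1563

m₁ = c^(d_p) mod p: c ≡ 59 (mod 67), and 59^53 mod 67 = 22.
m₂ = c^(d_q) mod q: c ≡ 48 (mod 53), and 48^21 mod 53 = 26.
h = q_inv·(m₁ − m₂) mod p = 43·(22 − 26) mod 67 = 29.
m = m₂ + h·q = 26 + 29·53 = 1563.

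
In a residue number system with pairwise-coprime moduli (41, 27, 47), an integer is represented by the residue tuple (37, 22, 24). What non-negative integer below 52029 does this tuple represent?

Combine the congruences pairwise.
From x ≡ 37 (mod 41) write x = 37 + 41t. Substituting into x ≡ 22 (mod 27) gives 41t ≡ 12 (mod 27), and since 14⁻¹ ≡ 2 (mod 27), t ≡ 24. Hence x ≡ 37 + 41·24 = 1021 (mod 1107).
From x ≡ 1021 (mod 1107) write x = 1021 + 1107t. Substituting into x ≡ 24 (mod 47) gives 1107t ≡ 37 (mod 47), and since 26⁻¹ ≡ 38 (mod 47), t ≡ 43. Hence x ≡ 1021 + 1107·43 = 48622 (mod 52029).

48622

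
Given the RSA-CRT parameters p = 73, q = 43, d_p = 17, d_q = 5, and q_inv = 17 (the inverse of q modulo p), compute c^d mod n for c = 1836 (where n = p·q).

1431

m₁ = c^(d_p) mod p: c ≡ 11 (mod 73), and 11^17 mod 73 = 44.
m₂ = c^(d_q) mod q: c ≡ 30 (mod 43), and 30^5 mod 43 = 12.
h = q_inv·(m₁ − m₂) mod p = 17·(44 − 12) mod 73 = 33.
m = m₂ + h·q = 12 + 33·43 = 1431.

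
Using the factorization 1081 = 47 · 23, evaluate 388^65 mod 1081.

Mod 47: 388 ≡ 12; by Fermat, exponent reduces to 65 mod 46 = 19; 12^19 ≡ 21 (mod 47).
Mod 23: 388 ≡ 20; by Fermat, exponent reduces to 65 mod 22 = 21; 20^21 ≡ 15 (mod 23).
Combine by CRT: x ≡ 21 (mod 47), x ≡ 15 (mod 23) ⇒ x ≡ 820 (mod 1081).

820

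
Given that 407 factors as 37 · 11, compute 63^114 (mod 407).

Mod 37: 63 ≡ 26; by Fermat, exponent reduces to 114 mod 36 = 6; 26^6 ≡ 1 (mod 37).
Mod 11: 63 ≡ 8; by Fermat, exponent reduces to 114 mod 10 = 4; 8^4 ≡ 4 (mod 11).
Combine by CRT: x ≡ 1 (mod 37), x ≡ 4 (mod 11) ⇒ x ≡ 334 (mod 407).

334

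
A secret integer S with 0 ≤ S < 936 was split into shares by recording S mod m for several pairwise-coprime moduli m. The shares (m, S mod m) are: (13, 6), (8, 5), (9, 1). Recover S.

From S ≡ 6 (mod 13) write S = 6 + 13t. Substituting into S ≡ 5 (mod 8) gives 13t ≡ 7 (mod 8), and since 5⁻¹ ≡ 5 (mod 8), t ≡ 3. Hence S ≡ 6 + 13·3 = 45 (mod 104).
From S ≡ 45 (mod 104) write S = 45 + 104t. Substituting into S ≡ 1 (mod 9) gives 104t ≡ 1 (mod 9), and since 5⁻¹ ≡ 2 (mod 9), t ≡ 2. Hence S ≡ 45 + 104·2 = 253 (mod 936).

253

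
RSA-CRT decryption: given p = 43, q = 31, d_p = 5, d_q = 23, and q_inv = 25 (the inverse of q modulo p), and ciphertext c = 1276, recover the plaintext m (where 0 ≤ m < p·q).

m₁ = c^(d_p) mod p: c ≡ 29 (mod 43), and 29^5 mod 43 = 20.
m₂ = c^(d_q) mod q: c ≡ 5 (mod 31), and 5^23 mod 31 = 25.
h = q_inv·(m₁ − m₂) mod p = 25·(20 − 25) mod 43 = 4.
m = m₂ + h·q = 25 + 4·31 = 149.

149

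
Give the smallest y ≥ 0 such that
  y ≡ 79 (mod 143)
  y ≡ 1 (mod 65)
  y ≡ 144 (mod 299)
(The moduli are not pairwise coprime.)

gcd(143, 65) = 13 and 13 | (1 − 79), so the pair is consistent; merging gives y ≡ 651 (mod 715), where 715 = lcm(143, 65).
gcd(715, 299) = 13 and 13 | (144 − 651), so the pair is consistent; merging gives y ≡ 8516 (mod 16445), where 16445 = lcm(715, 299).
The solution is unique modulo lcm(143, 65, 299) = 16445.

8516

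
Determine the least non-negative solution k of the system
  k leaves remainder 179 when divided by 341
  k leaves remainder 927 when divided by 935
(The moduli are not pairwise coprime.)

23367

gcd(341, 935) = 11 and 11 | (927 − 179), so the pair is consistent; merging gives k ≡ 23367 (mod 28985), where 28985 = lcm(341, 935).
The solution is unique modulo lcm(341, 935) = 28985.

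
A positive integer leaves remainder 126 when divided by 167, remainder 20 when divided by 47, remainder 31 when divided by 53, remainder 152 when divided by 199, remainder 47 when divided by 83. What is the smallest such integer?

The moduli are pairwise coprime; N = 167·47·53·199·83 = 6871022449.
N/167 = 41143847; 41143847 ≡ 57 (mod 167); 57·126 ≡ 1, so inverse 126.
N/47 = 146191967; 146191967 ≡ 18 (mod 47); 18·34 ≡ 1, so inverse 34.
N/53 = 129641933; 129641933 ≡ 11 (mod 53); 11·29 ≡ 1, so inverse 29.
N/199 = 34527751; 34527751 ≡ 57 (mod 199); 57·7 ≡ 1, so inverse 7.
N/83 = 82783403; 82783403 ≡ 33 (mod 83); 33·78 ≡ 1, so inverse 78.
m ≡ 126·41143847·126 + 20·146191967·34 + 31·129641933·29 + 152·34527751·7 + 47·82783403·78 = 1209379832761.
1209379832761 mod 6871022449 = 79881737.

79881737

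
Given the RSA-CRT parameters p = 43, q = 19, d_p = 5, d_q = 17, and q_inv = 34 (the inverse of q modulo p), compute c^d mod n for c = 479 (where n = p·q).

m₁ = c^(d_p) mod p: c ≡ 6 (mod 43), and 6^5 mod 43 = 36.
m₂ = c^(d_q) mod q: c ≡ 4 (mod 19), and 4^17 mod 19 = 5.
h = q_inv·(m₁ − m₂) mod p = 34·(36 − 5) mod 43 = 22.
m = m₂ + h·q = 5 + 22·19 = 423.

423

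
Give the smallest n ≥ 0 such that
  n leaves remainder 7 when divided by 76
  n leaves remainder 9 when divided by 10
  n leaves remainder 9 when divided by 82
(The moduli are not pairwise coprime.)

Combine the congruences pairwise.
gcd(76, 10) = 2 and 2 | (9 − 7), so the pair is consistent; merging gives n ≡ 159 (mod 380), where 380 = lcm(76, 10).
gcd(380, 82) = 2 and 2 | (9 − 159), so the pair is consistent; merging gives n ≡ 2059 (mod 15580), where 15580 = lcm(380, 82).
The solution is unique modulo lcm(76, 10, 82) = 15580.

2059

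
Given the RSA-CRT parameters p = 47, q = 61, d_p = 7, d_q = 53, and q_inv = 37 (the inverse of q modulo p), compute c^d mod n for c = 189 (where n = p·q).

706

m₁ = c^(d_p) mod p: c ≡ 1 (mod 47), and 1^7 mod 47 = 1.
m₂ = c^(d_q) mod q: c ≡ 6 (mod 61), and 6^53 mod 61 = 35.
h = q_inv·(m₁ − m₂) mod p = 37·(1 − 35) mod 47 = 11.
m = m₂ + h·q = 35 + 11·61 = 706.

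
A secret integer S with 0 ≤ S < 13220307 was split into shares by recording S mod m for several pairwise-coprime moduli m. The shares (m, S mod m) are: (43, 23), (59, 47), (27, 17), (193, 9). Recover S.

12866354

From S ≡ 23 (mod 43) write S = 23 + 43t. Substituting into S ≡ 47 (mod 59) gives 43t ≡ 24 (mod 59), and since 43⁻¹ ≡ 11 (mod 59), t ≡ 28. Hence S ≡ 23 + 43·28 = 1227 (mod 2537).
From S ≡ 1227 (mod 2537) write S = 1227 + 2537t. Substituting into S ≡ 17 (mod 27) gives 2537t ≡ 5 (mod 27), and since 26⁻¹ ≡ 26 (mod 27), t ≡ 22. Hence S ≡ 1227 + 2537·22 = 57041 (mod 68499).
From S ≡ 57041 (mod 68499) write S = 57041 + 68499t. Substituting into S ≡ 9 (mod 193) gives 68499t ≡ 96 (mod 193), and since 177⁻¹ ≡ 12 (mod 193), t ≡ 187. Hence S ≡ 57041 + 68499·187 = 12866354 (mod 13220307).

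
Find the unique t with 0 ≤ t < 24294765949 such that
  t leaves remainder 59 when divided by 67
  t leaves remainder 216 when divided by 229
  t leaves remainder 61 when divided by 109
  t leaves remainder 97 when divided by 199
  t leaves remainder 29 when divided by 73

The moduli are pairwise coprime; N = 67·229·109·199·73 = 24294765949.
N/67 = 362608447; 362608447 ≡ 25 (mod 67); 25·59 ≡ 1, so inverse 59.
N/229 = 106090681; 106090681 ≡ 19 (mod 229); 19·217 ≡ 1, so inverse 217.
N/109 = 222887761; 222887761 ≡ 92 (mod 109); 92·32 ≡ 1, so inverse 32.
N/199 = 122084251; 122084251 ≡ 139 (mod 199); 139·63 ≡ 1, so inverse 63.
N/73 = 332805013; 332805013 ≡ 57 (mod 73); 57·41 ≡ 1, so inverse 41.
t ≡ 59·362608447·59 + 216·106090681·217 + 61·222887761·32 + 97·122084251·63 + 29·332805013·41 = 7811761331629.
7811761331629 mod 24294765949 = 13141462000.

13141462000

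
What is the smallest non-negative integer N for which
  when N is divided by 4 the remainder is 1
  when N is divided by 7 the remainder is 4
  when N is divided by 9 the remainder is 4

193

The moduli are pairwise coprime; M = 4·7·9 = 252.
M/4 = 63; 63 ≡ 3 (mod 4); 3·3 ≡ 1, so inverse 3.
M/7 = 36; 36 ≡ 1 (mod 7), inverse 1.
M/9 = 28; 28 ≡ 1 (mod 9), inverse 1.
N ≡ 1·63·3 + 4·36·1 + 4·28·1 = 445.
445 mod 252 = 193.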